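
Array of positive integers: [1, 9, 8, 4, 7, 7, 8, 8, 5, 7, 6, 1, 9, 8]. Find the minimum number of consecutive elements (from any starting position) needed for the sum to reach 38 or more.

6

add 1: running sum 1 < 38
add 9: running sum 10 < 38
add 8: running sum 18 < 38
add 4: running sum 22 < 38
add 7: running sum 29 < 38
add 7: running sum 36 < 38
add 8: shortest ending here [9, 8, 4, 7, 7, 8] sum 43, len 6
add 8: shortest ending here [8, 4, 7, 7, 8, 8] sum 42, len 6
add 5: shortest ending here [4, 7, 7, 8, 8, 5] sum 39, len 6
add 7: shortest ending here [7, 7, 8, 8, 5, 7] sum 42, len 6
add 6: shortest ending here [7, 8, 8, 5, 7, 6] sum 41, len 6
add 1: shortest ending here [7, 8, 8, 5, 7, 6, 1] sum 42, len 7
add 9: shortest ending here [8, 8, 5, 7, 6, 1, 9] sum 44, len 7
add 8: shortest ending here [8, 5, 7, 6, 1, 9, 8] sum 44, len 7
Shortest qualifying length: 6.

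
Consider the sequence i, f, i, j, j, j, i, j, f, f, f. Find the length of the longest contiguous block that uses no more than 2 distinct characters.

add i: window [i] (1 distinct), len 1
add f: window [i, f] (2 distinct), len 2
add i: window [i, f, i] (2 distinct), len 3
add j: window [i, j] (2 distinct), len 2
add j: window [i, j, j] (2 distinct), len 3
add j: window [i, j, j, j] (2 distinct), len 4
add i: window [i, j, j, j, i] (2 distinct), len 5
add j: window [i, j, j, j, i, j] (2 distinct), len 6
add f: window [j, f] (2 distinct), len 2
add f: window [j, f, f] (2 distinct), len 3
add f: window [j, f, f, f] (2 distinct), len 4
Longest length with ≤2 distinct: 6.

6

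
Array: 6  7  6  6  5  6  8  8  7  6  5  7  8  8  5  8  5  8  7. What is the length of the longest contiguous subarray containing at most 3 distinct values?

9

add 6: window [6] (1 distinct), len 1
add 7: window [6, 7] (2 distinct), len 2
add 6: window [6, 7, 6] (2 distinct), len 3
add 6: window [6, 7, 6, 6] (2 distinct), len 4
add 5: window [6, 7, 6, 6, 5] (3 distinct), len 5
add 6: window [6, 7, 6, 6, 5, 6] (3 distinct), len 6
add 8: window [6, 6, 5, 6, 8] (3 distinct), len 5
add 8: window [6, 6, 5, 6, 8, 8] (3 distinct), len 6
add 7: window [6, 8, 8, 7] (3 distinct), len 4
add 6: window [6, 8, 8, 7, 6] (3 distinct), len 5
add 5: window [7, 6, 5] (3 distinct), len 3
add 7: window [7, 6, 5, 7] (3 distinct), len 4
add 8: window [5, 7, 8] (3 distinct), len 3
add 8: window [5, 7, 8, 8] (3 distinct), len 4
add 5: window [5, 7, 8, 8, 5] (3 distinct), len 5
add 8: window [5, 7, 8, 8, 5, 8] (3 distinct), len 6
add 5: window [5, 7, 8, 8, 5, 8, 5] (3 distinct), len 7
add 8: window [5, 7, 8, 8, 5, 8, 5, 8] (3 distinct), len 8
add 7: window [5, 7, 8, 8, 5, 8, 5, 8, 7] (3 distinct), len 9
Longest length with ≤3 distinct: 9.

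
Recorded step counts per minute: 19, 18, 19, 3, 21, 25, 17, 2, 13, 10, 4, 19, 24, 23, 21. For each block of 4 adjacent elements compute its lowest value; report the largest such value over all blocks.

[19, 18, 19, 3] → min 3
[18, 19, 3, 21] → min 3
[19, 3, 21, 25] → min 3
[3, 21, 25, 17] → min 3
[21, 25, 17, 2] → min 2
[25, 17, 2, 13] → min 2
[17, 2, 13, 10] → min 2
[2, 13, 10, 4] → min 2
[13, 10, 4, 19] → min 4
[10, 4, 19, 24] → min 4
[4, 19, 24, 23] → min 4
[19, 24, 23, 21] → min 19
Largest of these is 19.

19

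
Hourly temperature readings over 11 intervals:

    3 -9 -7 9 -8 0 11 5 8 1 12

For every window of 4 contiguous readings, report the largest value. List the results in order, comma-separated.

3 -9 -7 9 → max 9
-9 -7 9 -8 → max 9
-7 9 -8 0 → max 9
9 -8 0 11 → max 11
-8 0 11 5 → max 11
0 11 5 8 → max 11
11 5 8 1 → max 11
5 8 1 12 → max 12

9, 9, 9, 11, 11, 11, 11, 12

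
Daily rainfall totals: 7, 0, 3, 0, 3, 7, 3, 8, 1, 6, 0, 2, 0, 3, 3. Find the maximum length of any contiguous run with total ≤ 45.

14

[7] sum 7 len 1
[7, 0] sum 7 len 2
[7, 0, 3] sum 10 len 3
[7, 0, 3, 0] sum 10 len 4
[7, 0, 3, 0, 3] sum 13 len 5
[7, 0, 3, 0, 3, 7] sum 20 len 6
[7, 0, 3, 0, 3, 7, 3] sum 23 len 7
[7, 0, 3, 0, 3, 7, 3, 8] sum 31 len 8
[7, 0, 3, 0, 3, 7, 3, 8, 1] sum 32 len 9
[7, 0, 3, 0, 3, 7, 3, 8, 1, 6] sum 38 len 10
[7, 0, 3, 0, 3, 7, 3, 8, 1, 6, 0] sum 38 len 11
[7, 0, 3, 0, 3, 7, 3, 8, 1, 6, 0, 2] sum 40 len 12
[7, 0, 3, 0, 3, 7, 3, 8, 1, 6, 0, 2, 0] sum 40 len 13
[7, 0, 3, 0, 3, 7, 3, 8, 1, 6, 0, 2, 0, 3] sum 43 len 14
[0, 3, 0, 3, 7, 3, 8, 1, 6, 0, 2, 0, 3, 3] sum 39 len 14
Longest length seen: 14.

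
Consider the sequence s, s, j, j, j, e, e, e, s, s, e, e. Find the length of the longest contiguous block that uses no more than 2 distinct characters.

Extend right; when distinct count exceeds 2, shrink from the left:
[s] 1 distinct, len 1
[s, s] 1 distinct, len 2
[s, s, j] 2 distinct, len 3
[s, s, j, j] 2 distinct, len 4
[s, s, j, j, j] 2 distinct, len 5
[j, j, j, e] 2 distinct, len 4
[j, j, j, e, e] 2 distinct, len 5
[j, j, j, e, e, e] 2 distinct, len 6
[e, e, e, s] 2 distinct, len 4
[e, e, e, s, s] 2 distinct, len 5
[e, e, e, s, s, e] 2 distinct, len 6
[e, e, e, s, s, e, e] 2 distinct, len 7
Longest length with ≤2 distinct: 7.

7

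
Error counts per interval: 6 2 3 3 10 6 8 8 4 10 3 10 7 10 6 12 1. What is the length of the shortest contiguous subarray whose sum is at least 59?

Extend right; whenever the sum reaches 59, record the length and shrink from the left:
add 6: running sum 6 < 59
add 2: running sum 8 < 59
add 3: running sum 11 < 59
add 3: running sum 14 < 59
add 10: running sum 24 < 59
add 6: running sum 30 < 59
add 8: running sum 38 < 59
add 8: running sum 46 < 59
add 4: running sum 50 < 59
end 9: [6, 2, 3, 3, 10, 6, 8, 8, 4, 10] sum 60, len 10
end 10: [6, 2, 3, 3, 10, 6, 8, 8, 4, 10, 3] sum 63, len 11
end 11: [10, 6, 8, 8, 4, 10, 3, 10] sum 59, len 8
end 12: [10, 6, 8, 8, 4, 10, 3, 10, 7] sum 66, len 9
end 13: [8, 8, 4, 10, 3, 10, 7, 10] sum 60, len 8
end 14: [8, 8, 4, 10, 3, 10, 7, 10, 6] sum 66, len 9
end 15: [4, 10, 3, 10, 7, 10, 6, 12] sum 62, len 8
end 16: [10, 3, 10, 7, 10, 6, 12, 1] sum 59, len 8
Shortest qualifying length: 8.

8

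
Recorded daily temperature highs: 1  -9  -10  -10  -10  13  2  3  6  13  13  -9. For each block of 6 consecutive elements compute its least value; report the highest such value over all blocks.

2

Each size-6 window and its min:
(1, -9, -10, -10, -10, 13) → min -10
(-9, -10, -10, -10, 13, 2) → min -10
(-10, -10, -10, 13, 2, 3) → min -10
(-10, -10, 13, 2, 3, 6) → min -10
(-10, 13, 2, 3, 6, 13) → min -10
(13, 2, 3, 6, 13, 13) → min 2
(2, 3, 6, 13, 13, -9) → min -9
Highest of these is 2.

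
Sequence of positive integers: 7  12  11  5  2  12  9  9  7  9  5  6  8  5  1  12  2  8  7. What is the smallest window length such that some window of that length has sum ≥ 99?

add 7: running sum 7 < 99
add 12: running sum 19 < 99
add 11: running sum 30 < 99
add 5: running sum 35 < 99
add 2: running sum 37 < 99
add 12: running sum 49 < 99
add 9: running sum 58 < 99
add 9: running sum 67 < 99
add 7: running sum 74 < 99
add 9: running sum 83 < 99
add 5: running sum 88 < 99
add 6: running sum 94 < 99
end 12: [7, 12, 11, 5, 2, 12, 9, 9, 7, 9, 5, 6, 8] sum 102, len 13
end 13: [12, 11, 5, 2, 12, 9, 9, 7, 9, 5, 6, 8, 5] sum 100, len 13
end 14: [12, 11, 5, 2, 12, 9, 9, 7, 9, 5, 6, 8, 5, 1] sum 101, len 14
end 15: [11, 5, 2, 12, 9, 9, 7, 9, 5, 6, 8, 5, 1, 12] sum 101, len 14
end 16: [11, 5, 2, 12, 9, 9, 7, 9, 5, 6, 8, 5, 1, 12, 2] sum 103, len 15
end 17: [5, 2, 12, 9, 9, 7, 9, 5, 6, 8, 5, 1, 12, 2, 8] sum 100, len 15
end 18: [12, 9, 9, 7, 9, 5, 6, 8, 5, 1, 12, 2, 8, 7] sum 100, len 14
Shortest qualifying length: 13.

13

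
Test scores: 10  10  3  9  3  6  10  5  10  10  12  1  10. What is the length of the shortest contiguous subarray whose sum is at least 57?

add 10: running sum 10 < 57
add 10: running sum 20 < 57
add 3: running sum 23 < 57
add 9: running sum 32 < 57
add 3: running sum 35 < 57
add 6: running sum 41 < 57
add 10: running sum 51 < 57
add 5: running sum 56 < 57
end 8: [10, 10, 3, 9, 3, 6, 10, 5, 10] sum 66, len 9
end 9: [10, 3, 9, 3, 6, 10, 5, 10, 10] sum 66, len 9
end 10: [9, 3, 6, 10, 5, 10, 10, 12] sum 65, len 8
end 11: [3, 6, 10, 5, 10, 10, 12, 1] sum 57, len 8
end 12: [10, 5, 10, 10, 12, 1, 10] sum 58, len 7
Shortest qualifying length: 7.

7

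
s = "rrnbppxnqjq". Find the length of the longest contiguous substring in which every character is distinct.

5

[r] len 1
[r] len 1
[r, n] len 2
[r, n, b] len 3
[r, n, b, p] len 4
[p] len 1
[p, x] len 2
[p, x, n] len 3
[p, x, n, q] len 4
[p, x, n, q, j] len 5
[j, q] len 2
Longest all-distinct length: 5.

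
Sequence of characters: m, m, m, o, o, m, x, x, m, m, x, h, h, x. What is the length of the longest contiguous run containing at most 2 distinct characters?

6

Extend right; when distinct count exceeds 2, shrink from the left:
add m: window [m] (1 distinct), len 1
add m: window [m, m] (1 distinct), len 2
add m: window [m, m, m] (1 distinct), len 3
add o: window [m, m, m, o] (2 distinct), len 4
add o: window [m, m, m, o, o] (2 distinct), len 5
add m: window [m, m, m, o, o, m] (2 distinct), len 6
add x: window [m, x] (2 distinct), len 2
add x: window [m, x, x] (2 distinct), len 3
add m: window [m, x, x, m] (2 distinct), len 4
add m: window [m, x, x, m, m] (2 distinct), len 5
add x: window [m, x, x, m, m, x] (2 distinct), len 6
add h: window [x, h] (2 distinct), len 2
add h: window [x, h, h] (2 distinct), len 3
add x: window [x, h, h, x] (2 distinct), len 4
Longest length with ≤2 distinct: 6.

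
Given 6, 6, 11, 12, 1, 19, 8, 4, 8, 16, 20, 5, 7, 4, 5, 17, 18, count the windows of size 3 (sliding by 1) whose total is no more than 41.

14

[6, 6, 11] → sum 23  ≤ 41 ✓
[6, 11, 12] → sum 29  ≤ 41 ✓
[11, 12, 1] → sum 24  ≤ 41 ✓
[12, 1, 19] → sum 32  ≤ 41 ✓
[1, 19, 8] → sum 28  ≤ 41 ✓
[19, 8, 4] → sum 31  ≤ 41 ✓
[8, 4, 8] → sum 20  ≤ 41 ✓
[4, 8, 16] → sum 28  ≤ 41 ✓
[8, 16, 20] → sum 44
[16, 20, 5] → sum 41  ≤ 41 ✓
[20, 5, 7] → sum 32  ≤ 41 ✓
[5, 7, 4] → sum 16  ≤ 41 ✓
[7, 4, 5] → sum 16  ≤ 41 ✓
[4, 5, 17] → sum 26  ≤ 41 ✓
[5, 17, 18] → sum 40  ≤ 41 ✓
14 windows satisfy the condition.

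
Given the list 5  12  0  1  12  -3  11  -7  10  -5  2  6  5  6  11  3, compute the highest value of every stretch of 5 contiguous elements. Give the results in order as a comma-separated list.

[5, 12, 0, 1, 12] → max 12
[12, 0, 1, 12, -3] → max 12
[0, 1, 12, -3, 11] → max 12
[1, 12, -3, 11, -7] → max 12
[12, -3, 11, -7, 10] → max 12
[-3, 11, -7, 10, -5] → max 11
[11, -7, 10, -5, 2] → max 11
[-7, 10, -5, 2, 6] → max 10
[10, -5, 2, 6, 5] → max 10
[-5, 2, 6, 5, 6] → max 6
[2, 6, 5, 6, 11] → max 11
[6, 5, 6, 11, 3] → max 11

12, 12, 12, 12, 12, 11, 11, 10, 10, 6, 11, 11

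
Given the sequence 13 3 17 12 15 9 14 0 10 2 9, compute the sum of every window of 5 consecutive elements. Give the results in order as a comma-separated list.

Sliding a size-5 window across the 11 values:
(13, 3, 17, 12, 15) → sum 60
(3, 17, 12, 15, 9) → sum 56
(17, 12, 15, 9, 14) → sum 67
(12, 15, 9, 14, 0) → sum 50
(15, 9, 14, 0, 10) → sum 48
(9, 14, 0, 10, 2) → sum 35
(14, 0, 10, 2, 9) → sum 35

60, 56, 67, 50, 48, 35, 35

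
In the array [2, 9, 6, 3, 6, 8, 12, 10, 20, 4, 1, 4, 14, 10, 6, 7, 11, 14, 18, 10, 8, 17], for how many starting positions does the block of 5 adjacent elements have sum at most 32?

2

[2, 9, 6, 3, 6] → sum 26  ≤ 32 ✓
[9, 6, 3, 6, 8] → sum 32  ≤ 32 ✓
[6, 3, 6, 8, 12] → sum 35
[3, 6, 8, 12, 10] → sum 39
[6, 8, 12, 10, 20] → sum 56
[8, 12, 10, 20, 4] → sum 54
[12, 10, 20, 4, 1] → sum 47
[10, 20, 4, 1, 4] → sum 39
[20, 4, 1, 4, 14] → sum 43
[4, 1, 4, 14, 10] → sum 33
[1, 4, 14, 10, 6] → sum 35
[4, 14, 10, 6, 7] → sum 41
[14, 10, 6, 7, 11] → sum 48
[10, 6, 7, 11, 14] → sum 48
[6, 7, 11, 14, 18] → sum 56
[7, 11, 14, 18, 10] → sum 60
[11, 14, 18, 10, 8] → sum 61
[14, 18, 10, 8, 17] → sum 67
2 windows satisfy the condition.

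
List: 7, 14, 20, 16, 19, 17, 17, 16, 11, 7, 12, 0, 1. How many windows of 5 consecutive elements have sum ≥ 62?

7 14 20 16 19 → sum 76  ≥ 62 ✓
14 20 16 19 17 → sum 86  ≥ 62 ✓
20 16 19 17 17 → sum 89  ≥ 62 ✓
16 19 17 17 16 → sum 85  ≥ 62 ✓
19 17 17 16 11 → sum 80  ≥ 62 ✓
17 17 16 11 7 → sum 68  ≥ 62 ✓
17 16 11 7 12 → sum 63  ≥ 62 ✓
16 11 7 12 0 → sum 46
11 7 12 0 1 → sum 31
7 windows satisfy the condition.

7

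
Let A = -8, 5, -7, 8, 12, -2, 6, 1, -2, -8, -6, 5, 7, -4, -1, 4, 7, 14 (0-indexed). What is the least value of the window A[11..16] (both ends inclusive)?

-4

Elements at indices 11..16: 5, 7, -4, -1, 4, 7
min(5, 7, -4, -1, 4, 7) = -4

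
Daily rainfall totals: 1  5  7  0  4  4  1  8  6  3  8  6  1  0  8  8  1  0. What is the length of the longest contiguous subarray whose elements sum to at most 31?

8

[1] sum 1 len 1
[1, 5] sum 6 len 2
[1, 5, 7] sum 13 len 3
[1, 5, 7, 0] sum 13 len 4
[1, 5, 7, 0, 4] sum 17 len 5
[1, 5, 7, 0, 4, 4] sum 21 len 6
[1, 5, 7, 0, 4, 4, 1] sum 22 len 7
[1, 5, 7, 0, 4, 4, 1, 8] sum 30 len 8
[7, 0, 4, 4, 1, 8, 6] sum 30 len 7
[0, 4, 4, 1, 8, 6, 3] sum 26 len 7
[4, 1, 8, 6, 3, 8] sum 30 len 6
[8, 6, 3, 8, 6] sum 31 len 5
[6, 3, 8, 6, 1] sum 24 len 5
[6, 3, 8, 6, 1, 0] sum 24 len 6
[3, 8, 6, 1, 0, 8] sum 26 len 6
[8, 6, 1, 0, 8, 8] sum 31 len 6
[6, 1, 0, 8, 8, 1] sum 24 len 6
[6, 1, 0, 8, 8, 1, 0] sum 24 len 7
Longest length seen: 8.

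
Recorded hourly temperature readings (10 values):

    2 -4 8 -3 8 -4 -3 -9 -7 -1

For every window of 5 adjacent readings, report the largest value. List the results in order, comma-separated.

(2, -4, 8, -3, 8) → max 8
(-4, 8, -3, 8, -4) → max 8
(8, -3, 8, -4, -3) → max 8
(-3, 8, -4, -3, -9) → max 8
(8, -4, -3, -9, -7) → max 8
(-4, -3, -9, -7, -1) → max -1

8, 8, 8, 8, 8, -1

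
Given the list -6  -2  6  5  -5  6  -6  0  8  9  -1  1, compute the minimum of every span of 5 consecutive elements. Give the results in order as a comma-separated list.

-6 -2 6 5 -5 → min -6
-2 6 5 -5 6 → min -5
6 5 -5 6 -6 → min -6
5 -5 6 -6 0 → min -6
-5 6 -6 0 8 → min -6
6 -6 0 8 9 → min -6
-6 0 8 9 -1 → min -6
0 8 9 -1 1 → min -1

-6, -5, -6, -6, -6, -6, -6, -1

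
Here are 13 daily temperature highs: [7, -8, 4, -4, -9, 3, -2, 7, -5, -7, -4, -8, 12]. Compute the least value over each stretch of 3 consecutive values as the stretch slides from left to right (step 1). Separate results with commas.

[7, -8, 4] → min -8
[-8, 4, -4] → min -8
[4, -4, -9] → min -9
[-4, -9, 3] → min -9
[-9, 3, -2] → min -9
[3, -2, 7] → min -2
[-2, 7, -5] → min -5
[7, -5, -7] → min -7
[-5, -7, -4] → min -7
[-7, -4, -8] → min -8
[-4, -8, 12] → min -8

-8, -8, -9, -9, -9, -2, -5, -7, -7, -8, -8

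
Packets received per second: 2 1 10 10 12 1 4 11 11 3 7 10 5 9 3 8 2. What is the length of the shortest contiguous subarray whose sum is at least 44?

Extend right; whenever the sum reaches 44, record the length and shrink from the left:
add 2: running sum 2 < 44
add 1: running sum 3 < 44
add 10: running sum 13 < 44
add 10: running sum 23 < 44
add 12: running sum 35 < 44
add 1: running sum 36 < 44
add 4: running sum 40 < 44
add 11: shortest ending here [10, 10, 12, 1, 4, 11] sum 48, len 6
add 11: shortest ending here [10, 12, 1, 4, 11, 11] sum 49, len 6
add 3: shortest ending here [10, 12, 1, 4, 11, 11, 3] sum 52, len 7
add 7: shortest ending here [12, 1, 4, 11, 11, 3, 7] sum 49, len 7
add 10: shortest ending here [4, 11, 11, 3, 7, 10] sum 46, len 6
add 5: shortest ending here [11, 11, 3, 7, 10, 5] sum 47, len 6
add 9: shortest ending here [11, 3, 7, 10, 5, 9] sum 45, len 6
add 3: shortest ending here [11, 3, 7, 10, 5, 9, 3] sum 48, len 7
add 8: shortest ending here [3, 7, 10, 5, 9, 3, 8] sum 45, len 7
add 2: shortest ending here [7, 10, 5, 9, 3, 8, 2] sum 44, len 7
Shortest qualifying length: 6.

6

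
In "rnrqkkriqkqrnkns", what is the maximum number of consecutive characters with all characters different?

add r: [r] len 1
add n: [r, n] len 2
add r (repeat r, move left end past it): [n, r] len 2
add q: [n, r, q] len 3
add k: [n, r, q, k] len 4
add k (repeat k, move left end past it): [k] len 1
add r: [k, r] len 2
add i: [k, r, i] len 3
add q: [k, r, i, q] len 4
add k (repeat k, move left end past it): [r, i, q, k] len 4
add q (repeat q, move left end past it): [k, q] len 2
add r: [k, q, r] len 3
add n: [k, q, r, n] len 4
add k (repeat k, move left end past it): [q, r, n, k] len 4
add n (repeat n, move left end past it): [k, n] len 2
add s: [k, n, s] len 3
Longest all-distinct length: 4.

4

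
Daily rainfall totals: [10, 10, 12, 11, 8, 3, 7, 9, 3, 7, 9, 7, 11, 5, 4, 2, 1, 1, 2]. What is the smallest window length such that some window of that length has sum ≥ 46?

5

Extend right; whenever the sum reaches 46, record the length and shrink from the left:
add 10: running sum 10 < 46
add 10: running sum 20 < 46
add 12: running sum 32 < 46
add 11: running sum 43 < 46
end 4: [10, 10, 12, 11, 8] sum 51, len 5
end 5: [10, 10, 12, 11, 8, 3] sum 54, len 6
end 6: [10, 12, 11, 8, 3, 7] sum 51, len 6
end 7: [12, 11, 8, 3, 7, 9] sum 50, len 6
end 8: [12, 11, 8, 3, 7, 9, 3] sum 53, len 7
end 9: [11, 8, 3, 7, 9, 3, 7] sum 48, len 7
end 10: [8, 3, 7, 9, 3, 7, 9] sum 46, len 7
end 11: [8, 3, 7, 9, 3, 7, 9, 7] sum 53, len 8
end 12: [9, 3, 7, 9, 7, 11] sum 46, len 6
end 13: [9, 3, 7, 9, 7, 11, 5] sum 51, len 7
end 14: [3, 7, 9, 7, 11, 5, 4] sum 46, len 7
end 15: [3, 7, 9, 7, 11, 5, 4, 2] sum 48, len 8
end 16: [7, 9, 7, 11, 5, 4, 2, 1] sum 46, len 8
end 17: [7, 9, 7, 11, 5, 4, 2, 1, 1] sum 47, len 9
end 18: [7, 9, 7, 11, 5, 4, 2, 1, 1, 2] sum 49, len 10
Shortest qualifying length: 5.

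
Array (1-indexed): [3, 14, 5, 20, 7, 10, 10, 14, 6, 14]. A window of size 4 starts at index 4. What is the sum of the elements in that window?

47

Elements at indices 4..7: 20, 7, 10, 10
sum(20, 7, 10, 10) = 47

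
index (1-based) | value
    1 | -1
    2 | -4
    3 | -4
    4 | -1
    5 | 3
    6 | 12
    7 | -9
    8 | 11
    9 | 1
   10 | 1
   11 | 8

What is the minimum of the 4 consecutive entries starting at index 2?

-4

Elements at indices 2..5: -4, -4, -1, 3
min(-4, -4, -1, 3) = -4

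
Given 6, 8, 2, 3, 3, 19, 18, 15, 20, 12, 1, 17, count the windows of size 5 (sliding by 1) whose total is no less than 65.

4

[6, 8, 2, 3, 3] → sum 22
[8, 2, 3, 3, 19] → sum 35
[2, 3, 3, 19, 18] → sum 45
[3, 3, 19, 18, 15] → sum 58
[3, 19, 18, 15, 20] → sum 75  ≥ 65 ✓
[19, 18, 15, 20, 12] → sum 84  ≥ 65 ✓
[18, 15, 20, 12, 1] → sum 66  ≥ 65 ✓
[15, 20, 12, 1, 17] → sum 65  ≥ 65 ✓
4 windows satisfy the condition.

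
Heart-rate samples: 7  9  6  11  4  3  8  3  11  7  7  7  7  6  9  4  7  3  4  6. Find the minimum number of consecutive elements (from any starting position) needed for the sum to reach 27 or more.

add 7: running sum 7 < 27
add 9: running sum 16 < 27
add 6: running sum 22 < 27
end 3: [7, 9, 6, 11] sum 33, len 4
end 4: [9, 6, 11, 4] sum 30, len 4
end 5: [9, 6, 11, 4, 3] sum 33, len 5
end 6: [6, 11, 4, 3, 8] sum 32, len 5
end 7: [11, 4, 3, 8, 3] sum 29, len 5
end 8: [4, 3, 8, 3, 11] sum 29, len 5
end 9: [8, 3, 11, 7] sum 29, len 4
end 10: [3, 11, 7, 7] sum 28, len 4
end 11: [11, 7, 7, 7] sum 32, len 4
end 12: [7, 7, 7, 7] sum 28, len 4
end 13: [7, 7, 7, 6] sum 27, len 4
end 14: [7, 7, 6, 9] sum 29, len 4
end 15: [7, 7, 6, 9, 4] sum 33, len 5
end 16: [7, 6, 9, 4, 7] sum 33, len 5
end 17: [6, 9, 4, 7, 3] sum 29, len 5
end 18: [9, 4, 7, 3, 4] sum 27, len 5
end 19: [9, 4, 7, 3, 4, 6] sum 33, len 6
Shortest qualifying length: 4.

4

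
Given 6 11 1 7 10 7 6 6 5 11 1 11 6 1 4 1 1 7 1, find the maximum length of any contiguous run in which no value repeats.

5

add 6: [6] len 1
add 11: [6, 11] len 2
add 1: [6, 11, 1] len 3
add 7: [6, 11, 1, 7] len 4
add 10: [6, 11, 1, 7, 10] len 5
add 7 (repeat 7, move left end past it): [10, 7] len 2
add 6: [10, 7, 6] len 3
add 6 (repeat 6, move left end past it): [6] len 1
add 5: [6, 5] len 2
add 11: [6, 5, 11] len 3
add 1: [6, 5, 11, 1] len 4
add 11 (repeat 11, move left end past it): [1, 11] len 2
add 6: [1, 11, 6] len 3
add 1 (repeat 1, move left end past it): [11, 6, 1] len 3
add 4: [11, 6, 1, 4] len 4
add 1 (repeat 1, move left end past it): [4, 1] len 2
add 1 (repeat 1, move left end past it): [1] len 1
add 7: [1, 7] len 2
add 1 (repeat 1, move left end past it): [7, 1] len 2
Longest all-distinct length: 5.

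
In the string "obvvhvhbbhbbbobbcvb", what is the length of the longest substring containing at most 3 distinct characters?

12

[o] 1 distinct, len 1
[o, b] 2 distinct, len 2
[o, b, v] 3 distinct, len 3
[o, b, v, v] 3 distinct, len 4
[b, v, v, h] 3 distinct, len 4
[b, v, v, h, v] 3 distinct, len 5
[b, v, v, h, v, h] 3 distinct, len 6
[b, v, v, h, v, h, b] 3 distinct, len 7
[b, v, v, h, v, h, b, b] 3 distinct, len 8
[b, v, v, h, v, h, b, b, h] 3 distinct, len 9
[b, v, v, h, v, h, b, b, h, b] 3 distinct, len 10
[b, v, v, h, v, h, b, b, h, b, b] 3 distinct, len 11
[b, v, v, h, v, h, b, b, h, b, b, b] 3 distinct, len 12
[h, b, b, h, b, b, b, o] 3 distinct, len 8
[h, b, b, h, b, b, b, o, b] 3 distinct, len 9
[h, b, b, h, b, b, b, o, b, b] 3 distinct, len 10
[b, b, b, o, b, b, c] 3 distinct, len 7
[b, b, c, v] 3 distinct, len 4
[b, b, c, v, b] 3 distinct, len 5
Longest length with ≤3 distinct: 12.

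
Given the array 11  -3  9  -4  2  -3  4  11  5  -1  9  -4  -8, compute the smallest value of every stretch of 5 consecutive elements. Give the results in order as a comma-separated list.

-4, -4, -4, -4, -3, -3, -1, -4, -8

Sliding a size-5 window across the 13 values:
(11, -3, 9, -4, 2) → min -4
(-3, 9, -4, 2, -3) → min -4
(9, -4, 2, -3, 4) → min -4
(-4, 2, -3, 4, 11) → min -4
(2, -3, 4, 11, 5) → min -3
(-3, 4, 11, 5, -1) → min -3
(4, 11, 5, -1, 9) → min -1
(11, 5, -1, 9, -4) → min -4
(5, -1, 9, -4, -8) → min -8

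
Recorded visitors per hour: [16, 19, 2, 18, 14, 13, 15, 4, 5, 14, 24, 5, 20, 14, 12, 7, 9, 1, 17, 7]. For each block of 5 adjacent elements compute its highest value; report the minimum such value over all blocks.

14

Window maxs for each of the 16 positions:
(16, 19, 2, 18, 14) → max 19
(19, 2, 18, 14, 13) → max 19
(2, 18, 14, 13, 15) → max 18
(18, 14, 13, 15, 4) → max 18
(14, 13, 15, 4, 5) → max 15
(13, 15, 4, 5, 14) → max 15
(15, 4, 5, 14, 24) → max 24
(4, 5, 14, 24, 5) → max 24
(5, 14, 24, 5, 20) → max 24
(14, 24, 5, 20, 14) → max 24
(24, 5, 20, 14, 12) → max 24
(5, 20, 14, 12, 7) → max 20
(20, 14, 12, 7, 9) → max 20
(14, 12, 7, 9, 1) → max 14
(12, 7, 9, 1, 17) → max 17
(7, 9, 1, 17, 7) → max 17
Minimum of these is 14.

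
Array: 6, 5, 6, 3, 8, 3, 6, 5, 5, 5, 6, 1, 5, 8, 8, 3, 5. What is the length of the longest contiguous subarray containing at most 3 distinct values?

add 6: window [6] (1 distinct), len 1
add 5: window [6, 5] (2 distinct), len 2
add 6: window [6, 5, 6] (2 distinct), len 3
add 3: window [6, 5, 6, 3] (3 distinct), len 4
add 8: window [6, 3, 8] (3 distinct), len 3
add 3: window [6, 3, 8, 3] (3 distinct), len 4
add 6: window [6, 3, 8, 3, 6] (3 distinct), len 5
add 5: window [3, 6, 5] (3 distinct), len 3
add 5: window [3, 6, 5, 5] (3 distinct), len 4
add 5: window [3, 6, 5, 5, 5] (3 distinct), len 5
add 6: window [3, 6, 5, 5, 5, 6] (3 distinct), len 6
add 1: window [6, 5, 5, 5, 6, 1] (3 distinct), len 6
add 5: window [6, 5, 5, 5, 6, 1, 5] (3 distinct), len 7
add 8: window [1, 5, 8] (3 distinct), len 3
add 8: window [1, 5, 8, 8] (3 distinct), len 4
add 3: window [5, 8, 8, 3] (3 distinct), len 4
add 5: window [5, 8, 8, 3, 5] (3 distinct), len 5
Longest length with ≤3 distinct: 7.

7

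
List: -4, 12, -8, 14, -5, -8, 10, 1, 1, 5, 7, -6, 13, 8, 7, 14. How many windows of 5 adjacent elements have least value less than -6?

(-4, 12, -8, 14, -5) → min -8  < -6 ✓
(12, -8, 14, -5, -8) → min -8  < -6 ✓
(-8, 14, -5, -8, 10) → min -8  < -6 ✓
(14, -5, -8, 10, 1) → min -8  < -6 ✓
(-5, -8, 10, 1, 1) → min -8  < -6 ✓
(-8, 10, 1, 1, 5) → min -8  < -6 ✓
(10, 1, 1, 5, 7) → min 1
(1, 1, 5, 7, -6) → min -6
(1, 5, 7, -6, 13) → min -6
(5, 7, -6, 13, 8) → min -6
(7, -6, 13, 8, 7) → min -6
(-6, 13, 8, 7, 14) → min -6
6 windows satisfy the condition.

6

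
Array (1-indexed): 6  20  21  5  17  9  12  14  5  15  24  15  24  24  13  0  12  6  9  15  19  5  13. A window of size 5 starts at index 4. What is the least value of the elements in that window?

Elements at indices 4..8: 5, 17, 9, 12, 14
min(5, 17, 9, 12, 14) = 5

5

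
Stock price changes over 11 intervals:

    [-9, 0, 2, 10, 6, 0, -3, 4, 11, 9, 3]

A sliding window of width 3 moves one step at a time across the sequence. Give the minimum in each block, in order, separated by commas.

Sliding a size-3 window across the 11 values:
-9 0 2 → min -9
0 2 10 → min 0
2 10 6 → min 2
10 6 0 → min 0
6 0 -3 → min -3
0 -3 4 → min -3
-3 4 11 → min -3
4 11 9 → min 4
11 9 3 → min 3

-9, 0, 2, 0, -3, -3, -3, 4, 3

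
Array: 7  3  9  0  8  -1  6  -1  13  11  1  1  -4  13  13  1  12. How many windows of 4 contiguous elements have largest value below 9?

[7, 3, 9, 0] → max 9
[3, 9, 0, 8] → max 9
[9, 0, 8, -1] → max 9
[0, 8, -1, 6] → max 8  < 9 ✓
[8, -1, 6, -1] → max 8  < 9 ✓
[-1, 6, -1, 13] → max 13
[6, -1, 13, 11] → max 13
[-1, 13, 11, 1] → max 13
[13, 11, 1, 1] → max 13
[11, 1, 1, -4] → max 11
[1, 1, -4, 13] → max 13
[1, -4, 13, 13] → max 13
[-4, 13, 13, 1] → max 13
[13, 13, 1, 12] → max 13
2 windows satisfy the condition.

2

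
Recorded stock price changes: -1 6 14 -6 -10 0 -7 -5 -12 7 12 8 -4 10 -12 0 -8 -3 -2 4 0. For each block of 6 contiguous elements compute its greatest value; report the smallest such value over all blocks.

[-1, 6, 14, -6, -10, 0] → max 14
[6, 14, -6, -10, 0, -7] → max 14
[14, -6, -10, 0, -7, -5] → max 14
[-6, -10, 0, -7, -5, -12] → max 0
[-10, 0, -7, -5, -12, 7] → max 7
[0, -7, -5, -12, 7, 12] → max 12
[-7, -5, -12, 7, 12, 8] → max 12
[-5, -12, 7, 12, 8, -4] → max 12
[-12, 7, 12, 8, -4, 10] → max 12
[7, 12, 8, -4, 10, -12] → max 12
[12, 8, -4, 10, -12, 0] → max 12
[8, -4, 10, -12, 0, -8] → max 10
[-4, 10, -12, 0, -8, -3] → max 10
[10, -12, 0, -8, -3, -2] → max 10
[-12, 0, -8, -3, -2, 4] → max 4
[0, -8, -3, -2, 4, 0] → max 4
Smallest of these is 0.

0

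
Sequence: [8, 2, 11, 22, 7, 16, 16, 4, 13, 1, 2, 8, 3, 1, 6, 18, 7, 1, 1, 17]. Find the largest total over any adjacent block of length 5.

(8, 2, 11, 22, 7) → sum 50
(2, 11, 22, 7, 16) → sum 58
(11, 22, 7, 16, 16) → sum 72
(22, 7, 16, 16, 4) → sum 65
(7, 16, 16, 4, 13) → sum 56
(16, 16, 4, 13, 1) → sum 50
(16, 4, 13, 1, 2) → sum 36
(4, 13, 1, 2, 8) → sum 28
(13, 1, 2, 8, 3) → sum 27
(1, 2, 8, 3, 1) → sum 15
(2, 8, 3, 1, 6) → sum 20
(8, 3, 1, 6, 18) → sum 36
(3, 1, 6, 18, 7) → sum 35
(1, 6, 18, 7, 1) → sum 33
(6, 18, 7, 1, 1) → sum 33
(18, 7, 1, 1, 17) → sum 44
Largest of these is 72.

72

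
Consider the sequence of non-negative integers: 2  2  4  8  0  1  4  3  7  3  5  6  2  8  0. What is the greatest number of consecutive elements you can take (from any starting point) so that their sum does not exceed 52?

→ 2: sum 2, len 1
→ 2: sum 4, len 2
→ 4: sum 8, len 3
→ 8: sum 16, len 4
→ 0: sum 16, len 5
→ 1: sum 17, len 6
→ 4: sum 21, len 7
→ 3: sum 24, len 8
→ 7: sum 31, len 9
→ 3: sum 34, len 10
→ 5: sum 39, len 11
→ 6: sum 45, len 12
→ 2: sum 47, len 13
→ 8 (dropped 2, 2): sum 51, len 12
→ 0: sum 51, len 13
Longest length seen: 13.

13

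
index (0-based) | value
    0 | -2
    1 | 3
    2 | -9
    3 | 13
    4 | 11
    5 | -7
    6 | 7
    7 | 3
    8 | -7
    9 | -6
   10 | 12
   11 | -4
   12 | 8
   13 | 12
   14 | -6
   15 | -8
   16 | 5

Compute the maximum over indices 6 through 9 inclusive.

7

Elements at indices 6..9: 7, 3, -7, -6
max(7, 3, -7, -6) = 7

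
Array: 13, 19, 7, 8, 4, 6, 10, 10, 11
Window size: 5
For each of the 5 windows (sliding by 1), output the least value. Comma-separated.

4, 4, 4, 4, 4

[13, 19, 7, 8, 4] → min 4
[19, 7, 8, 4, 6] → min 4
[7, 8, 4, 6, 10] → min 4
[8, 4, 6, 10, 10] → min 4
[4, 6, 10, 10, 11] → min 4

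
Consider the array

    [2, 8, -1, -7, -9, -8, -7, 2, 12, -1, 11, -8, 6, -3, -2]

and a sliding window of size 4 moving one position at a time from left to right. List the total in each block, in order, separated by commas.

(2, 8, -1, -7) → sum 2
(8, -1, -7, -9) → sum -9
(-1, -7, -9, -8) → sum -25
(-7, -9, -8, -7) → sum -31
(-9, -8, -7, 2) → sum -22
(-8, -7, 2, 12) → sum -1
(-7, 2, 12, -1) → sum 6
(2, 12, -1, 11) → sum 24
(12, -1, 11, -8) → sum 14
(-1, 11, -8, 6) → sum 8
(11, -8, 6, -3) → sum 6
(-8, 6, -3, -2) → sum -7

2, -9, -25, -31, -22, -1, 6, 24, 14, 8, 6, -7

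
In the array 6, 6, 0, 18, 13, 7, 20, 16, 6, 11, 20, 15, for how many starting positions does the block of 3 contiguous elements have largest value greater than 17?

8

(6, 6, 0) → max 6
(6, 0, 18) → max 18  > 17 ✓
(0, 18, 13) → max 18  > 17 ✓
(18, 13, 7) → max 18  > 17 ✓
(13, 7, 20) → max 20  > 17 ✓
(7, 20, 16) → max 20  > 17 ✓
(20, 16, 6) → max 20  > 17 ✓
(16, 6, 11) → max 16
(6, 11, 20) → max 20  > 17 ✓
(11, 20, 15) → max 20  > 17 ✓
8 windows satisfy the condition.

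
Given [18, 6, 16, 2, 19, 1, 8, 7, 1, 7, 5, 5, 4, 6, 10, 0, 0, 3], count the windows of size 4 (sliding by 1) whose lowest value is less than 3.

18 6 16 2 → min 2  < 3 ✓
6 16 2 19 → min 2  < 3 ✓
16 2 19 1 → min 1  < 3 ✓
2 19 1 8 → min 1  < 3 ✓
19 1 8 7 → min 1  < 3 ✓
1 8 7 1 → min 1  < 3 ✓
8 7 1 7 → min 1  < 3 ✓
7 1 7 5 → min 1  < 3 ✓
1 7 5 5 → min 1  < 3 ✓
7 5 5 4 → min 4
5 5 4 6 → min 4
5 4 6 10 → min 4
4 6 10 0 → min 0  < 3 ✓
6 10 0 0 → min 0  < 3 ✓
10 0 0 3 → min 0  < 3 ✓
12 windows satisfy the condition.

12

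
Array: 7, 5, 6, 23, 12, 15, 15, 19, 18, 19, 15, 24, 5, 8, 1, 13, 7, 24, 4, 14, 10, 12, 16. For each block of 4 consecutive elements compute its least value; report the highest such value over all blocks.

15

(7, 5, 6, 23) → min 5
(5, 6, 23, 12) → min 5
(6, 23, 12, 15) → min 6
(23, 12, 15, 15) → min 12
(12, 15, 15, 19) → min 12
(15, 15, 19, 18) → min 15
(15, 19, 18, 19) → min 15
(19, 18, 19, 15) → min 15
(18, 19, 15, 24) → min 15
(19, 15, 24, 5) → min 5
(15, 24, 5, 8) → min 5
(24, 5, 8, 1) → min 1
(5, 8, 1, 13) → min 1
(8, 1, 13, 7) → min 1
(1, 13, 7, 24) → min 1
(13, 7, 24, 4) → min 4
(7, 24, 4, 14) → min 4
(24, 4, 14, 10) → min 4
(4, 14, 10, 12) → min 4
(14, 10, 12, 16) → min 10
Highest of these is 15.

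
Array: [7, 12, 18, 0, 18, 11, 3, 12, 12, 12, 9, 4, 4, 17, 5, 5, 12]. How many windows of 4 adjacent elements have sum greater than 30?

[7, 12, 18, 0] → sum 37  > 30 ✓
[12, 18, 0, 18] → sum 48  > 30 ✓
[18, 0, 18, 11] → sum 47  > 30 ✓
[0, 18, 11, 3] → sum 32  > 30 ✓
[18, 11, 3, 12] → sum 44  > 30 ✓
[11, 3, 12, 12] → sum 38  > 30 ✓
[3, 12, 12, 12] → sum 39  > 30 ✓
[12, 12, 12, 9] → sum 45  > 30 ✓
[12, 12, 9, 4] → sum 37  > 30 ✓
[12, 9, 4, 4] → sum 29
[9, 4, 4, 17] → sum 34  > 30 ✓
[4, 4, 17, 5] → sum 30
[4, 17, 5, 5] → sum 31  > 30 ✓
[17, 5, 5, 12] → sum 39  > 30 ✓
12 windows satisfy the condition.

12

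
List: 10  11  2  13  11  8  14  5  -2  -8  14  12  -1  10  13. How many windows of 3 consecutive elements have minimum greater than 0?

[10, 11, 2] → min 2  > 0 ✓
[11, 2, 13] → min 2  > 0 ✓
[2, 13, 11] → min 2  > 0 ✓
[13, 11, 8] → min 8  > 0 ✓
[11, 8, 14] → min 8  > 0 ✓
[8, 14, 5] → min 5  > 0 ✓
[14, 5, -2] → min -2
[5, -2, -8] → min -8
[-2, -8, 14] → min -8
[-8, 14, 12] → min -8
[14, 12, -1] → min -1
[12, -1, 10] → min -1
[-1, 10, 13] → min -1
6 windows satisfy the condition.

6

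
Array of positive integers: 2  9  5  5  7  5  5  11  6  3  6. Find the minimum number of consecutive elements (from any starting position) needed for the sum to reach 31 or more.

add 2: running sum 2 < 31
add 9: running sum 11 < 31
add 5: running sum 16 < 31
add 5: running sum 21 < 31
add 7: running sum 28 < 31
add 5: shortest ending here [9, 5, 5, 7, 5] sum 31, len 5
add 5: shortest ending here [9, 5, 5, 7, 5, 5] sum 36, len 6
add 11: shortest ending here [5, 7, 5, 5, 11] sum 33, len 5
add 6: shortest ending here [7, 5, 5, 11, 6] sum 34, len 5
add 3: shortest ending here [7, 5, 5, 11, 6, 3] sum 37, len 6
add 6: shortest ending here [5, 11, 6, 3, 6] sum 31, len 5
Shortest qualifying length: 5.

5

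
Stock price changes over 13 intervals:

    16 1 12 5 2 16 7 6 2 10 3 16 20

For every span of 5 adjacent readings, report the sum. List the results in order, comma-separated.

36, 36, 42, 36, 33, 41, 28, 37, 51

Sliding a size-5 window across the 13 values:
[16, 1, 12, 5, 2] → sum 36
[1, 12, 5, 2, 16] → sum 36
[12, 5, 2, 16, 7] → sum 42
[5, 2, 16, 7, 6] → sum 36
[2, 16, 7, 6, 2] → sum 33
[16, 7, 6, 2, 10] → sum 41
[7, 6, 2, 10, 3] → sum 28
[6, 2, 10, 3, 16] → sum 37
[2, 10, 3, 16, 20] → sum 51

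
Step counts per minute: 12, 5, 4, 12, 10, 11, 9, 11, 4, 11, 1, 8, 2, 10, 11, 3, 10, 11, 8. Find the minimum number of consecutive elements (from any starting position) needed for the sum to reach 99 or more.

12

add 12: running sum 12 < 99
add 5: running sum 17 < 99
add 4: running sum 21 < 99
add 12: running sum 33 < 99
add 10: running sum 43 < 99
add 11: running sum 54 < 99
add 9: running sum 63 < 99
add 11: running sum 74 < 99
add 4: running sum 78 < 99
add 11: running sum 89 < 99
add 1: running sum 90 < 99
add 8: running sum 98 < 99
add 2: shortest ending here [12, 5, 4, 12, 10, 11, 9, 11, 4, 11, 1, 8, 2] sum 100, len 13
add 10: shortest ending here [12, 5, 4, 12, 10, 11, 9, 11, 4, 11, 1, 8, 2, 10] sum 110, len 14
add 11: shortest ending here [12, 10, 11, 9, 11, 4, 11, 1, 8, 2, 10, 11] sum 100, len 12
add 3: shortest ending here [12, 10, 11, 9, 11, 4, 11, 1, 8, 2, 10, 11, 3] sum 103, len 13
add 10: shortest ending here [10, 11, 9, 11, 4, 11, 1, 8, 2, 10, 11, 3, 10] sum 101, len 13
add 11: shortest ending here [11, 9, 11, 4, 11, 1, 8, 2, 10, 11, 3, 10, 11] sum 102, len 13
add 8: shortest ending here [9, 11, 4, 11, 1, 8, 2, 10, 11, 3, 10, 11, 8] sum 99, len 13
Shortest qualifying length: 12.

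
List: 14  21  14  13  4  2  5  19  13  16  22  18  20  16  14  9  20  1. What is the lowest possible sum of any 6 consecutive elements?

56

[14, 21, 14, 13, 4, 2] → sum 68
[21, 14, 13, 4, 2, 5] → sum 59
[14, 13, 4, 2, 5, 19] → sum 57
[13, 4, 2, 5, 19, 13] → sum 56
[4, 2, 5, 19, 13, 16] → sum 59
[2, 5, 19, 13, 16, 22] → sum 77
[5, 19, 13, 16, 22, 18] → sum 93
[19, 13, 16, 22, 18, 20] → sum 108
[13, 16, 22, 18, 20, 16] → sum 105
[16, 22, 18, 20, 16, 14] → sum 106
[22, 18, 20, 16, 14, 9] → sum 99
[18, 20, 16, 14, 9, 20] → sum 97
[20, 16, 14, 9, 20, 1] → sum 80
Lowest of these is 56.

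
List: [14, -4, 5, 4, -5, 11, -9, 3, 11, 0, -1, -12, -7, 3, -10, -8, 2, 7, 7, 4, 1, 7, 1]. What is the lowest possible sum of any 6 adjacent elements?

Window sums for each of the 18 positions:
(14, -4, 5, 4, -5, 11) → sum 25
(-4, 5, 4, -5, 11, -9) → sum 2
(5, 4, -5, 11, -9, 3) → sum 9
(4, -5, 11, -9, 3, 11) → sum 15
(-5, 11, -9, 3, 11, 0) → sum 11
(11, -9, 3, 11, 0, -1) → sum 15
(-9, 3, 11, 0, -1, -12) → sum -8
(3, 11, 0, -1, -12, -7) → sum -6
(11, 0, -1, -12, -7, 3) → sum -6
(0, -1, -12, -7, 3, -10) → sum -27
(-1, -12, -7, 3, -10, -8) → sum -35
(-12, -7, 3, -10, -8, 2) → sum -32
(-7, 3, -10, -8, 2, 7) → sum -13
(3, -10, -8, 2, 7, 7) → sum 1
(-10, -8, 2, 7, 7, 4) → sum 2
(-8, 2, 7, 7, 4, 1) → sum 13
(2, 7, 7, 4, 1, 7) → sum 28
(7, 7, 4, 1, 7, 1) → sum 27
Lowest of these is -35.

-35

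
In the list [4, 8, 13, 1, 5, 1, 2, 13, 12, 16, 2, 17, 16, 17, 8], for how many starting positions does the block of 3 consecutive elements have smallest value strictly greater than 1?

8

[4, 8, 13] → min 4  > 1 ✓
[8, 13, 1] → min 1
[13, 1, 5] → min 1
[1, 5, 1] → min 1
[5, 1, 2] → min 1
[1, 2, 13] → min 1
[2, 13, 12] → min 2  > 1 ✓
[13, 12, 16] → min 12  > 1 ✓
[12, 16, 2] → min 2  > 1 ✓
[16, 2, 17] → min 2  > 1 ✓
[2, 17, 16] → min 2  > 1 ✓
[17, 16, 17] → min 16  > 1 ✓
[16, 17, 8] → min 8  > 1 ✓
8 windows satisfy the condition.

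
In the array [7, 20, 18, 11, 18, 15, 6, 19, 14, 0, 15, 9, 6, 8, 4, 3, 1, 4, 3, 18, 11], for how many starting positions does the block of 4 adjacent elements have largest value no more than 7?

(7, 20, 18, 11) → max 20
(20, 18, 11, 18) → max 20
(18, 11, 18, 15) → max 18
(11, 18, 15, 6) → max 18
(18, 15, 6, 19) → max 19
(15, 6, 19, 14) → max 19
(6, 19, 14, 0) → max 19
(19, 14, 0, 15) → max 19
(14, 0, 15, 9) → max 15
(0, 15, 9, 6) → max 15
(15, 9, 6, 8) → max 15
(9, 6, 8, 4) → max 9
(6, 8, 4, 3) → max 8
(8, 4, 3, 1) → max 8
(4, 3, 1, 4) → max 4  ≤ 7 ✓
(3, 1, 4, 3) → max 4  ≤ 7 ✓
(1, 4, 3, 18) → max 18
(4, 3, 18, 11) → max 18
2 windows satisfy the condition.

2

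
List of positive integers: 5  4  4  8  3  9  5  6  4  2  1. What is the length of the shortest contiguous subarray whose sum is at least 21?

4

add 5: running sum 5 < 21
add 4: running sum 9 < 21
add 4: running sum 13 < 21
add 8: shortest ending here [5, 4, 4, 8] sum 21, len 4
add 3: shortest ending here [5, 4, 4, 8, 3] sum 24, len 5
add 9: shortest ending here [4, 8, 3, 9] sum 24, len 4
add 5: shortest ending here [8, 3, 9, 5] sum 25, len 4
add 6: shortest ending here [3, 9, 5, 6] sum 23, len 4
add 4: shortest ending here [9, 5, 6, 4] sum 24, len 4
add 2: shortest ending here [9, 5, 6, 4, 2] sum 26, len 5
add 1: shortest ending here [9, 5, 6, 4, 2, 1] sum 27, len 6
Shortest qualifying length: 4.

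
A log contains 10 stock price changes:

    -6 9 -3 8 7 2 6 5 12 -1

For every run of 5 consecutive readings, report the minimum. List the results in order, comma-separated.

[-6, 9, -3, 8, 7] → min -6
[9, -3, 8, 7, 2] → min -3
[-3, 8, 7, 2, 6] → min -3
[8, 7, 2, 6, 5] → min 2
[7, 2, 6, 5, 12] → min 2
[2, 6, 5, 12, -1] → min -1

-6, -3, -3, 2, 2, -1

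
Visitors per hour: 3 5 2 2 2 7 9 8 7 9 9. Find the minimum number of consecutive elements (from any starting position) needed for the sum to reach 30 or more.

4

add 3: running sum 3 < 30
add 5: running sum 8 < 30
add 2: running sum 10 < 30
add 2: running sum 12 < 30
add 2: running sum 14 < 30
add 7: running sum 21 < 30
add 9: shortest ending here [3, 5, 2, 2, 2, 7, 9] sum 30, len 7
add 8: shortest ending here [2, 2, 2, 7, 9, 8] sum 30, len 6
add 7: shortest ending here [7, 9, 8, 7] sum 31, len 4
add 9: shortest ending here [9, 8, 7, 9] sum 33, len 4
add 9: shortest ending here [8, 7, 9, 9] sum 33, len 4
Shortest qualifying length: 4.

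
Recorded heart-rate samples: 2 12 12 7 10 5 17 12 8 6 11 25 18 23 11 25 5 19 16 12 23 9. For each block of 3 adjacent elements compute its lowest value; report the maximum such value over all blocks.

2 12 12 → min 2
12 12 7 → min 7
12 7 10 → min 7
7 10 5 → min 5
10 5 17 → min 5
5 17 12 → min 5
17 12 8 → min 8
12 8 6 → min 6
8 6 11 → min 6
6 11 25 → min 6
11 25 18 → min 11
25 18 23 → min 18
18 23 11 → min 11
23 11 25 → min 11
11 25 5 → min 5
25 5 19 → min 5
5 19 16 → min 5
19 16 12 → min 12
16 12 23 → min 12
12 23 9 → min 9
Maximum of these is 18.

18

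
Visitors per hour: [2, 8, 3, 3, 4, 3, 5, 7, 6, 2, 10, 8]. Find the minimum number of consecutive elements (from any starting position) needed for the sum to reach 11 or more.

add 2: running sum 2 < 11
add 8: running sum 10 < 11
end 2: [8, 3] sum 11, len 2
end 3: [8, 3, 3] sum 14, len 3
end 4: [8, 3, 3, 4] sum 18, len 4
end 5: [3, 3, 4, 3] sum 13, len 4
end 6: [4, 3, 5] sum 12, len 3
end 7: [5, 7] sum 12, len 2
end 8: [7, 6] sum 13, len 2
end 9: [7, 6, 2] sum 15, len 3
end 10: [2, 10] sum 12, len 2
end 11: [10, 8] sum 18, len 2
Shortest qualifying length: 2.

2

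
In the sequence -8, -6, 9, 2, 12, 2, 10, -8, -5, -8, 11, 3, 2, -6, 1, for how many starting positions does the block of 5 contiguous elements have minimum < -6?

[-8, -6, 9, 2, 12] → min -8  < -6 ✓
[-6, 9, 2, 12, 2] → min -6
[9, 2, 12, 2, 10] → min 2
[2, 12, 2, 10, -8] → min -8  < -6 ✓
[12, 2, 10, -8, -5] → min -8  < -6 ✓
[2, 10, -8, -5, -8] → min -8  < -6 ✓
[10, -8, -5, -8, 11] → min -8  < -6 ✓
[-8, -5, -8, 11, 3] → min -8  < -6 ✓
[-5, -8, 11, 3, 2] → min -8  < -6 ✓
[-8, 11, 3, 2, -6] → min -8  < -6 ✓
[11, 3, 2, -6, 1] → min -6
8 windows satisfy the condition.

8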